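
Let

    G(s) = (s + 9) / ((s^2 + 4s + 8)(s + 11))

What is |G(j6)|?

Substitute s = j6: numerator = 9 + j6, denominator = -452 + j96.
|G(j6)| = |9 + j6| / |-452 + j96| = 10.817 / 462.08 ≈ 0.02341.

|G(j6)| ≈ 0.02341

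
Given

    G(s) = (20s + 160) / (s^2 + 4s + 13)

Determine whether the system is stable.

The denominator s^2 + 4s + 13 factors as (s^2 + 4s + 13), giving poles at s = -2 ± 3j.
Since all poles lie strictly in the left half-plane, the system is stable.

stable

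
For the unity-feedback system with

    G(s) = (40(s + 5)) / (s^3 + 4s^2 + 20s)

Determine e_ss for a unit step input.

e_ss = 0

G(s) has one pole at the origin.
This is a Type 1 system; for a step input the steady-state error is zero.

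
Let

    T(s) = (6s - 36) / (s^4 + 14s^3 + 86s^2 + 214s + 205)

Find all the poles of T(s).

The poles are the roots of the denominator s^4 + 14s^3 + 86s^2 + 214s + 205 = 0.
No real roots exist; factor into two real quadratics: (s^2 + 10s + 41)(s^2 + 4s + 5) = 0.
Each quadratic gives a conjugate pair via the quadratic formula.

s = -5 ± 4j, -2 ± j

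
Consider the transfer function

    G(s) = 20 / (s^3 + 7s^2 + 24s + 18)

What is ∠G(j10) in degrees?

∠G(j10) ≈ 131.9°

At s = j10: numerator = 20, denominator = -682 - j760.
∠G = ∠num − ∠den = 0° − (-131.90°) = 131.9°.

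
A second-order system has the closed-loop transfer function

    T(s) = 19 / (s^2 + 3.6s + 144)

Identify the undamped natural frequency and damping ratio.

ωₙ = 12 rad/s, ζ = 0.15

Compare the denominator to the standard form s^2 + 2ζωₙs + ωₙ².
ωₙ² = 144, so ωₙ = 12 rad/s.
2ζωₙ = 3.6, so ζ = 3.6/(2·12) = 0.15.
With ζ = 0.15 the response is underdamped.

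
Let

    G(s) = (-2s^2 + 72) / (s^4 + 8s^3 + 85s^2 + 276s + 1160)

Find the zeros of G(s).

s = -6, 6

Set the numerator to zero: -2s^2 + 72 = 0, i.e. -2·(s^2 - 36) = 0.
Factoring: (s + 6)(s - 6) = 0.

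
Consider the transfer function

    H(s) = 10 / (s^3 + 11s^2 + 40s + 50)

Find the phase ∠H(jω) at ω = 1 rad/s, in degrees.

∠H(j1) ≈ -45°

At s = j1: numerator = 10, denominator = 39 + j39.
∠H = ∠num − ∠den = 0° − (45°) = -45°.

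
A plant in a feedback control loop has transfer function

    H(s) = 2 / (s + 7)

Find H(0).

Set s = 0: H(0) = (2) / (7) = 2/7.

H(0) = 2/7 ≈ 0.2857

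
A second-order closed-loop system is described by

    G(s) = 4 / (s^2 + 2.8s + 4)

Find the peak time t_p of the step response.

t_p ≈ 2.200 s

Comparing s^2 + 2.8s + 4 to s^2 + 2ζωₙs + ωₙ²: ωₙ = 2 rad/s and ζ = 2.8/(2·2) = 0.7.
ζωₙ = 2.8/2 = 1.4, so ω_d = ωₙ√(1−ζ²) = √(ωₙ² − (ζωₙ)²) = √(4 − 1.4²) = √2.04 ≈ 1.428 rad/s.
t_p = π/ω_d = π/1.428 ≈ 2.200 s.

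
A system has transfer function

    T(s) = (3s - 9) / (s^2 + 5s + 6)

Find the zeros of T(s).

s = 3

Set the numerator to zero: 3s - 9 = 0, i.e. 3·(s - 3) = 0.
So s = 3.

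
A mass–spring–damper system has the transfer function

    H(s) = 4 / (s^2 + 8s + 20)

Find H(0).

Set s = 0: H(0) = (4) / (20) = 1/5.

H(0) = 1/5 ≈ 0.2000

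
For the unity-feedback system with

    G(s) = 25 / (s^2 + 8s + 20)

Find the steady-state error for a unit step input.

G(s) has no poles at the origin.
This is a Type 0 system. Kp = lim_{s→0} G(s) = 25/20 = 5/4.
e_ss = 1/(1 + Kp) = 1/(1 + 5/4) = 4/9 ≈ 0.4444.

e_ss = 0.4444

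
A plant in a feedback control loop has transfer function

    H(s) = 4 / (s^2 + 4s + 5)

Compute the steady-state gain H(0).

Set s = 0: H(0) = (4) / (5) = 4/5.

H(0) = 4/5 ≈ 0.8000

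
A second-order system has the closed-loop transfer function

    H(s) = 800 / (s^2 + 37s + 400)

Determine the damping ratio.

Compare the denominator to the standard form s^2 + 2ζωₙs + ωₙ².
ωₙ² = 400, so ωₙ = 20 rad/s.
2ζωₙ = 37, so ζ = 37/(2·20) = 0.925.
With ζ = 0.925 the response is underdamped.

ζ = 0.925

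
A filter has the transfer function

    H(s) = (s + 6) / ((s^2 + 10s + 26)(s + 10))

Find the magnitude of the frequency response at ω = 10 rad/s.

|H(j10)| ≈ 0.006629

Substitute s = j10: numerator = 6 + j10, denominator = -1740 + j260.
|H(j10)| = |6 + j10| / |-1740 + j260| = 11.662 / 1759.3 ≈ 0.006629.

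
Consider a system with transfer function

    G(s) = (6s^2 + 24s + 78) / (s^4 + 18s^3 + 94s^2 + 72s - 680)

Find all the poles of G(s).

The poles are the roots of the denominator s^4 + 18s^3 + 94s^2 + 72s - 680 = 0.
Trying s = 2: the polynomial evaluates to 0, so (s - 2) is a factor.
Dividing out leaves s^3 + 20s^2 + 134s + 340 = 0.
This factors further as (s^2 + 10s + 34)(s + 10) = 0.

s = -5 ± 3j, 2, -10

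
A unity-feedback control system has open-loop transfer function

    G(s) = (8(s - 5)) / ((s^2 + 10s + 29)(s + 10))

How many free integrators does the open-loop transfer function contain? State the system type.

Type 0

The denominator has no factor of s at the origin — no free integrator — so this is a Type 0 system.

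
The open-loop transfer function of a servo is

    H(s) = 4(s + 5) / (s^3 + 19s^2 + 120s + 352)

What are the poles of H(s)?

s = -11, -4 ± 4j

The poles are the roots of the denominator s^3 + 19s^2 + 120s + 352 = 0.
Trying s = -11: the polynomial evaluates to 0, so (s + 11) is a factor.
Dividing out leaves s^2 + 8s + 32 = 0.
The quadratic formula then gives s = -4 ± 4j.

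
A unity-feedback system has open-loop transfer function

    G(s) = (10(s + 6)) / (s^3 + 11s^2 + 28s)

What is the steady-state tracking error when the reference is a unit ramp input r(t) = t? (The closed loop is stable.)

G(s) has one pole at the origin.
This is a Type 1 system. Kv = lim_{s→0} s·G(s) = 60/28 = 15/7.
e_ss = 1/Kv = 1/(15/7) = 7/15 ≈ 0.4667.

e_ss = 0.4667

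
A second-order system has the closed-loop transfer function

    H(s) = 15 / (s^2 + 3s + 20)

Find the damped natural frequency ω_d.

Comparing s^2 + 3s + 20 to s^2 + 2ζωₙs + ωₙ²: ωₙ = √20 ≈ 4.472 rad/s and ζ = 3/(2·√20) ≈ 0.3354.
ζωₙ = 3/2 = 1.5, so ω_d = ωₙ√(1−ζ²) = √(ωₙ² − (ζωₙ)²) = √(20 − 1.5²) = √17.75 ≈ 4.213 rad/s.

ω_d ≈ 4.213 rad/s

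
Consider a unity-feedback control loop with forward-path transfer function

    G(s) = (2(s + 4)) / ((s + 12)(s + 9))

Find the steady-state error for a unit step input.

e_ss = 0.9310

G(s) has no poles at the origin.
This is a Type 0 system. Kp = lim_{s→0} G(s) = 8/108 = 2/27.
e_ss = 1/(1 + Kp) = 1/(1 + 2/27) = 27/29 ≈ 0.9310.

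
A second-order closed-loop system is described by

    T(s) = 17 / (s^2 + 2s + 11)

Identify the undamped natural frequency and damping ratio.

ωₙ ≈ 3.317 rad/s, ζ ≈ 0.3015

Compare the denominator to the standard form s^2 + 2ζωₙs + ωₙ².
ωₙ² = 11, so ωₙ = √11 ≈ 3.317 rad/s.
2ζωₙ = 2, so ζ = 2/(2·√11) ≈ 0.3015.
With ζ = 0.3015 the response is underdamped.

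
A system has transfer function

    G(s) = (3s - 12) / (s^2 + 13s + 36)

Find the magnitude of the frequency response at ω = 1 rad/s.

|G(j1)| ≈ 0.3313

Substitute s = j1: numerator = -12 + j3, denominator = 35 + j13.
|G(j1)| = |-12 + j3| / |35 + j13| = 12.369 / 37.336 ≈ 0.3313.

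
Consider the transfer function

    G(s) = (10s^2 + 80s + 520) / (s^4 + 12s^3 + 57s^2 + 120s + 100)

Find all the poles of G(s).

The poles are the roots of the denominator s^4 + 12s^3 + 57s^2 + 120s + 100 = 0.
No real roots exist; factor into two real quadratics: (s^2 + 4s + 5)(s^2 + 8s + 20) = 0.
Each quadratic gives a conjugate pair via the quadratic formula.

s = -2 ± j, -4 ± 2j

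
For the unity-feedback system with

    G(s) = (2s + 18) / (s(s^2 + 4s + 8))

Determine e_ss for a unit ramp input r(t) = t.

G(s) has one pole at the origin.
This is a Type 1 system. Kv = lim_{s→0} s·G(s) = 18/8 = 9/4.
e_ss = 1/Kv = 1/(9/4) = 4/9 ≈ 0.4444.

e_ss = 0.4444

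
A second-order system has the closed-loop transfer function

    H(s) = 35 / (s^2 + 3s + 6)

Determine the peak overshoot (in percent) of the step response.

%OS ≈ 8.77%

Comparing s^2 + 3s + 6 to s^2 + 2ζωₙs + ωₙ²: ωₙ = √6 ≈ 2.449 rad/s and ζ = 3/(2·√6) ≈ 0.6124.
%OS = 100·exp(−πζ/√(1−ζ²)) = 100·exp(−π·0.6124/√(1−0.6124²)) ≈ 8.77%.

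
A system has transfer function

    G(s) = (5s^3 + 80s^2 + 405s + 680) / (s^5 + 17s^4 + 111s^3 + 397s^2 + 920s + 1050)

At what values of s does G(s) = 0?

Set the numerator to zero: 5s^3 + 80s^2 + 405s + 680 = 0, i.e. 5·(s^3 + 16s^2 + 81s + 136) = 0.
Factoring: (s^2 + 8s + 17)(s + 8) = 0.

s = -4 ± j, -8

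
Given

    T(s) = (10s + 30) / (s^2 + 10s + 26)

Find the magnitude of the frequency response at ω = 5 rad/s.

Substitute s = j5: numerator = 30 + j50, denominator = 1 + j50.
|T(j5)| = |30 + j50| / |1 + j50| = 58.310 / 50.010 ≈ 1.166.

|T(j5)| ≈ 1.166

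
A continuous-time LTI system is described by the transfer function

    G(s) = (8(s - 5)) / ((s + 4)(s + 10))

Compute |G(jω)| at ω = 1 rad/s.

Substitute s = j1: numerator = -40 + j8, denominator = 39 + j14.
|G(j1)| = |-40 + j8| / |39 + j14| = 40.792 / 41.437 ≈ 0.9844.

|G(j1)| ≈ 0.9844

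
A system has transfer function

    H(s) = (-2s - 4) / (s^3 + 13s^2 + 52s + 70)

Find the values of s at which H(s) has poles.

s = -3 + j, -3 - j, -7

The poles are the roots of the denominator s^3 + 13s^2 + 52s + 70 = 0.
Trying s = -7: the polynomial evaluates to 0, so (s + 7) is a factor.
Dividing out leaves s^2 + 6s + 10 = 0.
The quadratic formula then gives s = -3 ± 1j.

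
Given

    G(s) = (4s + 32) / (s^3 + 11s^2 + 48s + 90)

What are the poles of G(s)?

s = -3 + 3j, -3 - 3j, -5

The poles are the roots of the denominator s^3 + 11s^2 + 48s + 90 = 0.
Trying s = -5: the polynomial evaluates to 0, so (s + 5) is a factor.
Dividing out leaves s^2 + 6s + 18 = 0.
The quadratic formula then gives s = -3 ± 3j.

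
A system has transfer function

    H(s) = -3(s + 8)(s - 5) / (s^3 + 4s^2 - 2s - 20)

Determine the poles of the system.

s = -3 + j, -3 - j, 2

The poles are the roots of the denominator s^3 + 4s^2 - 2s - 20 = 0.
Trying s = 2: the polynomial evaluates to 0, so (s - 2) is a factor.
Dividing out leaves s^2 + 6s + 10 = 0.
The quadratic formula then gives s = -3 ± 1j.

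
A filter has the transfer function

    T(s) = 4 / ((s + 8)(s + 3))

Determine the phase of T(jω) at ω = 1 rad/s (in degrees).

At s = j1: numerator = 4, denominator = 23 + j11.
∠T = ∠num − ∠den = 0° − (25.560°) = -25.56°.

∠T(j1) ≈ -25.56°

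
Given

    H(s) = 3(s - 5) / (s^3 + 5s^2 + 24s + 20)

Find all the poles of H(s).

s = -2 + 4j, -2 - 4j, -1

The poles are the roots of the denominator s^3 + 5s^2 + 24s + 20 = 0.
Trying s = -1: the polynomial evaluates to 0, so (s + 1) is a factor.
Dividing out leaves s^2 + 4s + 20 = 0.
The quadratic formula then gives s = -2 ± 4j.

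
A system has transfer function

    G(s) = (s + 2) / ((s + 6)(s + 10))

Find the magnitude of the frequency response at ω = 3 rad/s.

|G(j3)| ≈ 0.05148

Substitute s = j3: numerator = 2 + j3, denominator = 51 + j48.
|G(j3)| = |2 + j3| / |51 + j48| = 3.6056 / 70.036 ≈ 0.05148.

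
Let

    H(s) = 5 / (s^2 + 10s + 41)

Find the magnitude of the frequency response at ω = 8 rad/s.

Substitute s = j8: numerator = 5, denominator = -23 + j80.
|H(j8)| = |5| / |-23 + j80| = 5 / 83.241 ≈ 0.06007.

|H(j8)| ≈ 0.06007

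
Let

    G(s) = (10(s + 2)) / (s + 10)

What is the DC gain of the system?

Set s = 0: G(0) = (20) / (10) = 2.

G(0) = 2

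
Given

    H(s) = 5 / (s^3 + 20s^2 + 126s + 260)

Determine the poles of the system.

s = -5 ± j, -10

The poles are the roots of the denominator s^3 + 20s^2 + 126s + 260 = 0.
Trying s = -10: the polynomial evaluates to 0, so (s + 10) is a factor.
Dividing out leaves s^2 + 10s + 26 = 0.
The quadratic formula then gives s = -5 ± 1j.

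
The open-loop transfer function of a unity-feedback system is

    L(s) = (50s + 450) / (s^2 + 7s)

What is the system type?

Factor s from the denominator: s^2 + 7s = s·(s + 7).
There is 1 pole at the origin, so the system is Type 1.

Type 1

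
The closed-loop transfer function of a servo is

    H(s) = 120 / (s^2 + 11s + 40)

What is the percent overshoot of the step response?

Comparing s^2 + 11s + 40 to s^2 + 2ζωₙs + ωₙ²: ωₙ = √40 ≈ 6.325 rad/s and ζ = 11/(2·√40) ≈ 0.8696.
%OS = 100·exp(−πζ/√(1−ζ²)) = 100·exp(−π·0.8696/√(1−0.8696²)) ≈ 0.395%.

%OS ≈ 0.395%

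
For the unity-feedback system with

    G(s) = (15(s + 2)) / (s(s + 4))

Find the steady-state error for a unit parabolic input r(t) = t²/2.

e_ss = ∞

G(s) has one pole at the origin.
This is a Type 1 system; Ka = lim_{s→0} s^2·G(s) = 0, so the steady-state error for a parabola input is infinite.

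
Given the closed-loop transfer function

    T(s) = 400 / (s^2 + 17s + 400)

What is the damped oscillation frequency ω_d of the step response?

Comparing s^2 + 17s + 400 to s^2 + 2ζωₙs + ωₙ²: ωₙ = 20 rad/s and ζ = 17/(2·20) = 0.425.
ζωₙ = 17/2 = 8.5, so ω_d = ωₙ√(1−ζ²) = √(ωₙ² − (ζωₙ)²) = √(400 − 8.5²) = √327.75 ≈ 18.10 rad/s.

ω_d ≈ 18.10 rad/s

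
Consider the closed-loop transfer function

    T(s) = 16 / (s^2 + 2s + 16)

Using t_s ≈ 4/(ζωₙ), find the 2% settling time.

t_s ≈ 4 s

Comparing s^2 + 2s + 16 to s^2 + 2ζωₙs + ωₙ²: ωₙ = 4 rad/s and ζ = 2/(2·4) = 0.25.
ζωₙ = 2/2 = 1, so t_s ≈ 4/(ζωₙ) = 4/1 = 4 s.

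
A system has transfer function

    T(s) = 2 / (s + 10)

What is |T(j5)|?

Substitute s = j5: numerator = 2, denominator = 10 + j5.
|T(j5)| = |2| / |10 + j5| = 2 / 11.180 ≈ 0.1789.

|T(j5)| ≈ 0.1789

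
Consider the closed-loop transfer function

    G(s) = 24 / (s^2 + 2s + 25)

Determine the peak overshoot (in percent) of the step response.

Comparing s^2 + 2s + 25 to s^2 + 2ζωₙs + ωₙ²: ωₙ = 5 rad/s and ζ = 2/(2·5) = 0.2.
%OS = 100·exp(−πζ/√(1−ζ²)) = 100·exp(−π·0.2/√(1−0.2²)) ≈ 52.7%.

%OS ≈ 52.7%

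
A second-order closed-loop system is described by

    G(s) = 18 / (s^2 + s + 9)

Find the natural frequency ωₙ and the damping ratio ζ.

Compare the denominator to the standard form s^2 + 2ζωₙs + ωₙ².
ωₙ² = 9, so ωₙ = 3 rad/s.
2ζωₙ = 1, so ζ = 1/(2·3) ≈ 0.1667.

ωₙ = 3 rad/s, ζ ≈ 0.1667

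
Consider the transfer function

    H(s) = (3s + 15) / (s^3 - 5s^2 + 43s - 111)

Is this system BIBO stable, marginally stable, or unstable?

The denominator s^3 - 5s^2 + 43s - 111 factors as (s^2 - 2s + 37)(s - 3), giving poles at s = 1 ± 6j, 3.
Since the pole(s) at s = 1 + 6j, 1 - 6j, 3 lie in the right half-plane, the system is unstable.

unstable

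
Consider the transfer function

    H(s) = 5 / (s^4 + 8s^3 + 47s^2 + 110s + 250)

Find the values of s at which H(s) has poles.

s = -1 ± 3j, -3 ± 4j

The poles are the roots of the denominator s^4 + 8s^3 + 47s^2 + 110s + 250 = 0.
No real roots exist; factor into two real quadratics: (s^2 + 2s + 10)(s^2 + 6s + 25) = 0.
Each quadratic gives a conjugate pair via the quadratic formula.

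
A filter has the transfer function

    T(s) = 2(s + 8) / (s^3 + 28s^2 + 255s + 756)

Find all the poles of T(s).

s = -12, -7, -9

The poles are the roots of the denominator s^3 + 28s^2 + 255s + 756 = 0.
Trying s = -12: the polynomial evaluates to 0, so (s + 12) is a factor.
Dividing out leaves s^2 + 16s + 63 = 0.
Factoring the quadratic: (s + 7)(s + 9) = 0.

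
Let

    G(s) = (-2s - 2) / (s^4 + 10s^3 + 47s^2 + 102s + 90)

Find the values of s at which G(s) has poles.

The poles are the roots of the denominator s^4 + 10s^3 + 47s^2 + 102s + 90 = 0.
No real roots exist; factor into two real quadratics: (s^2 + 6s + 18)(s^2 + 4s + 5) = 0.
Each quadratic gives a conjugate pair via the quadratic formula.

s = -3 + 3j, -3 - 3j, -2 + j, -2 - j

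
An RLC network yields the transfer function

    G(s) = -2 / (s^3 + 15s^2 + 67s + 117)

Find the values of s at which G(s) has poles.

The poles are the roots of the denominator s^3 + 15s^2 + 67s + 117 = 0.
Trying s = -9: the polynomial evaluates to 0, so (s + 9) is a factor.
Dividing out leaves s^2 + 6s + 13 = 0.
The quadratic formula then gives s = -3 ± 2j.

s = -3 ± 2j, -9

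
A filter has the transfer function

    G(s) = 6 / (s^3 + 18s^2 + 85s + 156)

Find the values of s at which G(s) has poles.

s = -3 ± 2j, -12

The poles are the roots of the denominator s^3 + 18s^2 + 85s + 156 = 0.
Trying s = -12: the polynomial evaluates to 0, so (s + 12) is a factor.
Dividing out leaves s^2 + 6s + 13 = 0.
The quadratic formula then gives s = -3 ± 2j.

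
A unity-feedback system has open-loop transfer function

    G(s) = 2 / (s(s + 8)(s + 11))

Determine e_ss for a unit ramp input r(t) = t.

G(s) has one pole at the origin.
This is a Type 1 system. Kv = lim_{s→0} s·G(s) = 2/88 = 1/44.
e_ss = 1/Kv = 1/(1/44) = 44.

e_ss = 44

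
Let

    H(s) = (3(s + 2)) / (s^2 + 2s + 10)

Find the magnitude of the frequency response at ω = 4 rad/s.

Substitute s = j4: numerator = 6 + j12, denominator = -6 + j8.
|H(j4)| = |6 + j12| / |-6 + j8| = 13.416 / 10 ≈ 1.342.

|H(j4)| ≈ 1.342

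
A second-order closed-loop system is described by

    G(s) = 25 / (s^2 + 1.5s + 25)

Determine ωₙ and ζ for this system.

Compare the denominator to the standard form s^2 + 2ζωₙs + ωₙ².
ωₙ² = 25, so ωₙ = 5 rad/s.
2ζωₙ = 1.5, so ζ = 1.5/(2·5) = 0.15.

ωₙ = 5 rad/s, ζ = 0.15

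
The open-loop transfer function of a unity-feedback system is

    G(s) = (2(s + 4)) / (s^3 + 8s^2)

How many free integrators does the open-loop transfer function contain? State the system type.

Type 2

The denominator has 2 factors of s at the origin (free integrators), so this is a Type 2 system.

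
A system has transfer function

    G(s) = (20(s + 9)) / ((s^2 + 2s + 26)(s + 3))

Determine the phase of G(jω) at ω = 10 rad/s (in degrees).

∠G(j10) ≈ 169.8°

At s = j10: numerator = 180 + j200, denominator = -422 - j680.
∠G = ∠num − ∠den = 48.013° − (-121.82°) = 169.8°.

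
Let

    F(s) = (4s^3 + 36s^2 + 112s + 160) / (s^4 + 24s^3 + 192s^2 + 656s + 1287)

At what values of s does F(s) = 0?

Set the numerator to zero: 4s^3 + 36s^2 + 112s + 160 = 0, i.e. 4·(s^3 + 9s^2 + 28s + 40) = 0.
Factoring: (s + 5)(s^2 + 4s + 8) = 0.

s = -5, -2 ± 2j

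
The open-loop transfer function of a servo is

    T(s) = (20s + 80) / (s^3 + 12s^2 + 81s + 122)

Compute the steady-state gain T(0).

Set s = 0: T(0) = (80) / (122) = 40/61.

T(0) = 40/61 ≈ 0.6557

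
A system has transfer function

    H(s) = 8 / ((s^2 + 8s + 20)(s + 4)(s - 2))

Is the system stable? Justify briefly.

unstable

The poles can be read from the denominator factors: s = -4 ± 2j, -4, 2.
Since the pole(s) at s = 2 lie in the right half-plane, the system is unstable.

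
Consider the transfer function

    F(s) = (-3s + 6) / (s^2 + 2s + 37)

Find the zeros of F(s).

Set the numerator to zero: -3s + 6 = 0, i.e. -3·(s - 2) = 0.
So s = 2.

s = 2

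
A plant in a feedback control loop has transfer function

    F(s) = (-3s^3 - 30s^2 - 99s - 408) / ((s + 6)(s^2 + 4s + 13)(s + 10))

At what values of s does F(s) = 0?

s = -1 + 4j, -1 - 4j, -8

Set the numerator to zero: -3s^3 - 30s^2 - 99s - 408 = 0, i.e. -3·(s^3 + 10s^2 + 33s + 136) = 0.
Factoring: (s^2 + 2s + 17)(s + 8) = 0.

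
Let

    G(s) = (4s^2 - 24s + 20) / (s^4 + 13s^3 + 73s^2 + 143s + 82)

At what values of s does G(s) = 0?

Set the numerator to zero: 4s^2 - 24s + 20 = 0, i.e. 4·(s^2 - 6s + 5) = 0.
Factoring: (s - 1)(s - 5) = 0.

s = 1, 5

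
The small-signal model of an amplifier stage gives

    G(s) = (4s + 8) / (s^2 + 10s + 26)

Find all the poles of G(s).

s = -5 ± j

The poles are the roots of the denominator s^2 + 10s + 26 = 0.
Using the quadratic formula: s = (-10 ± √(-4))/2 = -5 ± 1j.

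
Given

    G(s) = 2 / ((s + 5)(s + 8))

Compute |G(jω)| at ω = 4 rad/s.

|G(j4)| ≈ 0.03492

Substitute s = j4: numerator = 2, denominator = 24 + j52.
|G(j4)| = |2| / |24 + j52| = 2 / 57.271 ≈ 0.03492.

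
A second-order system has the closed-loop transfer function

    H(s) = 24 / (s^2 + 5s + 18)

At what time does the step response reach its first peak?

Comparing s^2 + 5s + 18 to s^2 + 2ζωₙs + ωₙ²: ωₙ = √18 ≈ 4.243 rad/s and ζ = 5/(2·√18) ≈ 0.5893.
ζωₙ = 5/2 = 2.5, so ω_d = ωₙ√(1−ζ²) = √(ωₙ² − (ζωₙ)²) = √(18 − 2.5²) = √11.75 ≈ 3.428 rad/s.
t_p = π/ω_d = π/3.428 ≈ 0.9165 s.

t_p ≈ 0.9165 s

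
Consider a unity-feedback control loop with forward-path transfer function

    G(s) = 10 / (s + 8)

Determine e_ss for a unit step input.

e_ss = 0.4444

G(s) has no poles at the origin.
This is a Type 0 system. Kp = lim_{s→0} G(s) = 10/8 = 5/4.
e_ss = 1/(1 + Kp) = 1/(1 + 5/4) = 4/9 ≈ 0.4444.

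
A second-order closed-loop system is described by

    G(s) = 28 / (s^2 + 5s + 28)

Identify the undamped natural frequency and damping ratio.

Compare the denominator to the standard form s^2 + 2ζωₙs + ωₙ².
ωₙ² = 28, so ωₙ = √28 ≈ 5.292 rad/s.
2ζωₙ = 5, so ζ = 5/(2·√28) ≈ 0.4725.

ωₙ ≈ 5.292 rad/s, ζ ≈ 0.4725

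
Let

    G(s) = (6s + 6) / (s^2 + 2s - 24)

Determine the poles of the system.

s = -6, 4

The poles are the roots of the denominator s^2 + 2s - 24 = 0.
Factoring: (s + 6)(s - 4) = 0, so s = -6 and s = 4.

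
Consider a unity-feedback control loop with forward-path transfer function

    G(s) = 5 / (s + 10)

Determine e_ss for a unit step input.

G(s) has no poles at the origin.
This is a Type 0 system. Kp = lim_{s→0} G(s) = 5/10 = 1/2.
e_ss = 1/(1 + Kp) = 1/(1 + 1/2) = 2/3 ≈ 0.6667.

e_ss = 0.6667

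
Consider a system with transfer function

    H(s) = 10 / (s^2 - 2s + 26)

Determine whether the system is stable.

unstable

The denominator s^2 - 2s + 26 factors as (s^2 - 2s + 26), giving poles at s = 1 ± 5j.
Since the pole(s) at s = 1 ± 5j lie in the right half-plane, the system is unstable.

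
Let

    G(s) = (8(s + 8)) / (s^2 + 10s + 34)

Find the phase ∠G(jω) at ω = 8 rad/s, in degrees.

∠G(j8) ≈ -65.56°

At s = j8: numerator = 64 + j64, denominator = -30 + j80.
∠G = ∠num − ∠den = 45° − (110.56°) = -65.56°.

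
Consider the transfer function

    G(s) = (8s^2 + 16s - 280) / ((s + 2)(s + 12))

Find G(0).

G(0) = -35/3 ≈ -11.67

Set s = 0: G(0) = (-280) / (24) = -35/3.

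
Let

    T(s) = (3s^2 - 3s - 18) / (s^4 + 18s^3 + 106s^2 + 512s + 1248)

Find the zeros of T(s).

s = 3, -2

Set the numerator to zero: 3s^2 - 3s - 18 = 0, i.e. 3·(s^2 - s - 6) = 0.
Factoring: (s - 3)(s + 2) = 0.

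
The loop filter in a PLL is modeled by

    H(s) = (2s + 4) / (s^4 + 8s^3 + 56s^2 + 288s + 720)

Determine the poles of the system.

s = 6j, -6j, -4 + 2j, -4 - 2j

The poles are the roots of the denominator s^4 + 8s^3 + 56s^2 + 288s + 720 = 0.
No real roots exist; factor into two real quadratics: (s^2 + 36)(s^2 + 8s + 20) = 0.
Each quadratic gives a conjugate pair via the quadratic formula.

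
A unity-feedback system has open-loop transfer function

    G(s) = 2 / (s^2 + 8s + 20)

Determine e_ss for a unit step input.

G(s) has no poles at the origin.
This is a Type 0 system. Kp = lim_{s→0} G(s) = 2/20 = 1/10.
e_ss = 1/(1 + Kp) = 1/(1 + 1/10) = 10/11 ≈ 0.9091.

e_ss = 0.9091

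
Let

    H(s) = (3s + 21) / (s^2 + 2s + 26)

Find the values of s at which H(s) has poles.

The poles are the roots of the denominator s^2 + 2s + 26 = 0.
Using the quadratic formula: s = (-2 ± √(-100))/2 = -1 ± 5j.

s = -1 + 5j, -1 - 5j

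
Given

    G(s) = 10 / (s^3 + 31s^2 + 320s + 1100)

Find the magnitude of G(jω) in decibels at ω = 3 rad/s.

|G(j3)|_dB ≈ -41.9 dB

Substitute s = j3: numerator = 10, denominator = 821 + j933.
|G(j3)| = |10| / |821 + j933| = 10 / 1242.8 ≈ 0.008046.
In decibels: 20·log₁₀(0.008046) ≈ -41.9 dB.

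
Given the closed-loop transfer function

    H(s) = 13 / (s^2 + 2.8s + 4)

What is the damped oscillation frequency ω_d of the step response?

Comparing s^2 + 2.8s + 4 to s^2 + 2ζωₙs + ωₙ²: ωₙ = 2 rad/s and ζ = 2.8/(2·2) = 0.7.
ζωₙ = 2.8/2 = 1.4, so ω_d = ωₙ√(1−ζ²) = √(ωₙ² − (ζωₙ)²) = √(4 − 1.4²) = √2.04 ≈ 1.428 rad/s.

ω_d ≈ 1.428 rad/s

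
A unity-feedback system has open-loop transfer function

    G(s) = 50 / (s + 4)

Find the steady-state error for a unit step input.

G(s) has no poles at the origin.
This is a Type 0 system. Kp = lim_{s→0} G(s) = 50/4 = 25/2.
e_ss = 1/(1 + Kp) = 1/(1 + 25/2) = 2/27 ≈ 0.07407.

e_ss = 0.07407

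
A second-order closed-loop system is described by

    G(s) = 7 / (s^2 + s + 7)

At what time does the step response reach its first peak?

t_p ≈ 1.209 s

Comparing s^2 + s + 7 to s^2 + 2ζωₙs + ωₙ²: ωₙ = √7 ≈ 2.646 rad/s and ζ = 1/(2·√7) ≈ 0.1890.
ζωₙ = 1/2 = 0.5, so ω_d = ωₙ√(1−ζ²) = √(ωₙ² − (ζωₙ)²) = √(7 − 0.5²) = √6.75 ≈ 2.598 rad/s.
t_p = π/ω_d = π/2.598 ≈ 1.209 s.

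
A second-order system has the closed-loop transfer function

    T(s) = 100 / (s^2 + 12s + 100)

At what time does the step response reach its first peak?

Comparing s^2 + 12s + 100 to s^2 + 2ζωₙs + ωₙ²: ωₙ = 10 rad/s and ζ = 12/(2·10) = 0.6.
ζωₙ = 12/2 = 6, so ω_d = ωₙ√(1−ζ²) = √(ωₙ² − (ζωₙ)²) = √(100 − 6²) = √64 = 8 rad/s.
t_p = π/ω_d = π/8 ≈ 0.3927 s.

t_p ≈ 0.3927 s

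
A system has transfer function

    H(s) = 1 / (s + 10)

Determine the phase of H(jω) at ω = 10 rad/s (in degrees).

∠H(j10) ≈ -45°

At s = j10: numerator = 1, denominator = 10 + j10.
∠H = ∠num − ∠den = 0° − (45°) = -45°.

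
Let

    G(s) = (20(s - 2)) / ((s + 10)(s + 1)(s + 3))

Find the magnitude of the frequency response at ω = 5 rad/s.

Substitute s = j5: numerator = -40 + j100, denominator = -320 + j90.
|G(j5)| = |-40 + j100| / |-320 + j90| = 107.70 / 332.42 ≈ 0.3240.

|G(j5)| ≈ 0.3240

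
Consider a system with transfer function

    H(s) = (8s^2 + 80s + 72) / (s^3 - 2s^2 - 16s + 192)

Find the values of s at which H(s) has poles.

s = -6, 4 ± 4j

The poles are the roots of the denominator s^3 - 2s^2 - 16s + 192 = 0.
Trying s = -6: the polynomial evaluates to 0, so (s + 6) is a factor.
Dividing out leaves s^2 - 8s + 32 = 0.
The quadratic formula then gives s = 4 ± 4j.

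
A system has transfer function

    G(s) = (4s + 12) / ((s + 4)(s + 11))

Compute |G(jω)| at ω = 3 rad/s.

|G(j3)| ≈ 0.2977

Substitute s = j3: numerator = 12 + j12, denominator = 35 + j45.
|G(j3)| = |12 + j12| / |35 + j45| = 16.971 / 57.009 ≈ 0.2977.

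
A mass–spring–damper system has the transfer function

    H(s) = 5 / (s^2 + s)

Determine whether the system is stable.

marginally stable

The denominator s^2 + s factors as s(s + 1), giving poles at s = 0, -1.
Since the simple pole(s) at s = 0 lie on the jω-axis with none in the right half-plane, the system is marginally stable.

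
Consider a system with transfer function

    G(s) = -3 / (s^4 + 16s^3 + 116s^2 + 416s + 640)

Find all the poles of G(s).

The poles are the roots of the denominator s^4 + 16s^3 + 116s^2 + 416s + 640 = 0.
No real roots exist; factor into two real quadratics: (s^2 + 8s + 20)(s^2 + 8s + 32) = 0.
Each quadratic gives a conjugate pair via the quadratic formula.

s = -4 ± 2j, -4 ± 4j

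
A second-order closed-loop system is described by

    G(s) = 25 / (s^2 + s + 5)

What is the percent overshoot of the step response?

Comparing s^2 + s + 5 to s^2 + 2ζωₙs + ωₙ²: ωₙ = √5 ≈ 2.236 rad/s and ζ = 1/(2·√5) ≈ 0.2236.
%OS = 100·exp(−πζ/√(1−ζ²)) = 100·exp(−π·0.2236/√(1−0.2236²)) ≈ 48.6%.

%OS ≈ 48.6%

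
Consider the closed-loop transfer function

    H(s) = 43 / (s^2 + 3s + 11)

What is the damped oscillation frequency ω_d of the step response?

Comparing s^2 + 3s + 11 to s^2 + 2ζωₙs + ωₙ²: ωₙ = √11 ≈ 3.317 rad/s and ζ = 3/(2·√11) ≈ 0.4523.
ζωₙ = 3/2 = 1.5, so ω_d = ωₙ√(1−ζ²) = √(ωₙ² − (ζωₙ)²) = √(11 − 1.5²) = √8.75 ≈ 2.958 rad/s.

ω_d ≈ 2.958 rad/s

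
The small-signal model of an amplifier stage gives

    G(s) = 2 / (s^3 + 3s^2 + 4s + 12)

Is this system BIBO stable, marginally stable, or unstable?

The denominator s^3 + 3s^2 + 4s + 12 factors as (s^2 + 4)(s + 3), giving poles at s = ±2j, -3.
Since the simple pole(s) at s = 2j, -2j lie on the jω-axis with none in the right half-plane, the system is marginally stable.

marginally stable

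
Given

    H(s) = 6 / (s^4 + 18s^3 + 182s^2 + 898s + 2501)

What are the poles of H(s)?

The poles are the roots of the denominator s^4 + 18s^3 + 182s^2 + 898s + 2501 = 0.
No real roots exist; factor into two real quadratics: (s^2 + 10s + 61)(s^2 + 8s + 41) = 0.
Each quadratic gives a conjugate pair via the quadratic formula.

s = -5 + 6j, -5 - 6j, -4 + 5j, -4 - 5j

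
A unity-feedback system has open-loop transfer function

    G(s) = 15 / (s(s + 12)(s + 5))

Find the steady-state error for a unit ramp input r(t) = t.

e_ss = 4

G(s) has one pole at the origin.
This is a Type 1 system. Kv = lim_{s→0} s·G(s) = 15/60 = 1/4.
e_ss = 1/Kv = 1/(1/4) = 4.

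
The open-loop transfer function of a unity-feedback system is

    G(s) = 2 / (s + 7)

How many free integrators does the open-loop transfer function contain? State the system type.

The denominator has no factor of s at the origin — no free integrator — so this is a Type 0 system.

Type 0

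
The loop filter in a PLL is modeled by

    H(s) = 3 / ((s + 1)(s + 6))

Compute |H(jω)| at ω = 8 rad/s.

Substitute s = j8: numerator = 3, denominator = -58 + j56.
|H(j8)| = |3| / |-58 + j56| = 3 / 80.623 ≈ 0.03721.

|H(j8)| ≈ 0.03721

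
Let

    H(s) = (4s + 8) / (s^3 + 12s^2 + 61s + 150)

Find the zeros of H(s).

Set the numerator to zero: 4s + 8 = 0, i.e. 4·(s + 2) = 0.
So s = -2.

s = -2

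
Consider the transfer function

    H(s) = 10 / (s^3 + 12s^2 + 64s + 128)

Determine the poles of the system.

The poles are the roots of the denominator s^3 + 12s^2 + 64s + 128 = 0.
Trying s = -4: the polynomial evaluates to 0, so (s + 4) is a factor.
Dividing out leaves s^2 + 8s + 32 = 0.
The quadratic formula then gives s = -4 ± 4j.

s = -4 ± 4j, -4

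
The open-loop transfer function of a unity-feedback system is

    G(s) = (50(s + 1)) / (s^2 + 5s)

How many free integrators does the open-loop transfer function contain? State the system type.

The denominator has 1 factor of s at the origin (free integrator), so this is a Type 1 system.

Type 1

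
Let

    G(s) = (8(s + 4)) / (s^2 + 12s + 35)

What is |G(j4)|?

|G(j4)| ≈ 0.8766

Substitute s = j4: numerator = 32 + j32, denominator = 19 + j48.
|G(j4)| = |32 + j32| / |19 + j48| = 45.255 / 51.624 ≈ 0.8766.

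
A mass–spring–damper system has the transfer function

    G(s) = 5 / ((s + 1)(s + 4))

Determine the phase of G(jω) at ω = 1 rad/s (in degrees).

At s = j1: numerator = 5, denominator = 3 + j5.
∠G = ∠num − ∠den = 0° − (59.036°) = -59.04°.

∠G(j1) ≈ -59.04°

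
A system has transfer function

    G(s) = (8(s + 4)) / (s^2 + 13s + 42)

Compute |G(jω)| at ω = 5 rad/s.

|G(j5)| ≈ 0.7624

Substitute s = j5: numerator = 32 + j40, denominator = 17 + j65.
|G(j5)| = |32 + j40| / |17 + j65| = 51.225 / 67.186 ≈ 0.7624.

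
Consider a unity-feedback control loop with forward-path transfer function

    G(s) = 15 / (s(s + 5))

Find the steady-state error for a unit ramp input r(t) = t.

G(s) has one pole at the origin.
This is a Type 1 system. Kv = lim_{s→0} s·G(s) = 15/5 = 3.
e_ss = 1/Kv = 1/(3) = 1/3 ≈ 0.3333.

e_ss = 0.3333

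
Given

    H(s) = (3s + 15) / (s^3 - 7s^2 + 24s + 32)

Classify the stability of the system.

The denominator s^3 - 7s^2 + 24s + 32 factors as (s + 1)(s^2 - 8s + 32), giving poles at s = -1, 4 ± 4j.
Since the pole(s) at s = 4 + 4j, 4 - 4j lie in the right half-plane, the system is unstable.

unstable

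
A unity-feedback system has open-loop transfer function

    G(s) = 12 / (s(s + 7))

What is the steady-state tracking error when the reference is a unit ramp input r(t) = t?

e_ss = 0.5833

G(s) has one pole at the origin.
This is a Type 1 system. Kv = lim_{s→0} s·G(s) = 12/7.
e_ss = 1/Kv = 1/(12/7) = 7/12 ≈ 0.5833.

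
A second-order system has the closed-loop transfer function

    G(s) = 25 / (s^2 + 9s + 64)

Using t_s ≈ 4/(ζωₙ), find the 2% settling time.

Comparing s^2 + 9s + 64 to s^2 + 2ζωₙs + ωₙ²: ωₙ = 8 rad/s and ζ = 9/(2·8) = 0.5625.
ζωₙ = 9/2 = 4.5, so t_s ≈ 4/(ζωₙ) = 4/4.5 ≈ 0.8889 s.

t_s ≈ 0.8889 s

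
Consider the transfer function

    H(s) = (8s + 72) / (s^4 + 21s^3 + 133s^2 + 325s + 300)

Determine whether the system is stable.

stable

The denominator s^4 + 21s^3 + 133s^2 + 325s + 300 factors as (s^2 + 4s + 5)(s + 5)(s + 12), giving poles at s = -2 ± j, -5, -12.
Since all poles lie strictly in the left half-plane, the system is stable.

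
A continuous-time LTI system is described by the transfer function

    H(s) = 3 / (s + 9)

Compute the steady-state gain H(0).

H(0) = 1/3 ≈ 0.3333

Set s = 0: H(0) = (3) / (9) = 1/3.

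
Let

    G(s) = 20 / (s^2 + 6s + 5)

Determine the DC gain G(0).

G(0) = 4

Set s = 0: G(0) = (20) / (5) = 4.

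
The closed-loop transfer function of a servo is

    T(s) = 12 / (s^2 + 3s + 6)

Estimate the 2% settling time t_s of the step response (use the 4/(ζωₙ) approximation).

t_s ≈ 2.667 s

Comparing s^2 + 3s + 6 to s^2 + 2ζωₙs + ωₙ²: ωₙ = √6 ≈ 2.449 rad/s and ζ = 3/(2·√6) ≈ 0.6124.
ζωₙ = 3/2 = 1.5, so t_s ≈ 4/(ζωₙ) = 4/1.5 ≈ 2.667 s.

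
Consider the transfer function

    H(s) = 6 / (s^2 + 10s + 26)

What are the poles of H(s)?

The poles are the roots of the denominator s^2 + 10s + 26 = 0.
Using the quadratic formula: s = (-10 ± √(-4))/2 = -5 ± 1j.

s = -5 ± j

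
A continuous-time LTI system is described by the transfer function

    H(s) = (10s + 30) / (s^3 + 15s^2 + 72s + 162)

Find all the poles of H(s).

s = -3 ± 3j, -9

The poles are the roots of the denominator s^3 + 15s^2 + 72s + 162 = 0.
Trying s = -9: the polynomial evaluates to 0, so (s + 9) is a factor.
Dividing out leaves s^2 + 6s + 18 = 0.
The quadratic formula then gives s = -3 ± 3j.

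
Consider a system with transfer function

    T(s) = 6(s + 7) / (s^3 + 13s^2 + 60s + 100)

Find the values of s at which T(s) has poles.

The poles are the roots of the denominator s^3 + 13s^2 + 60s + 100 = 0.
Trying s = -5: the polynomial evaluates to 0, so (s + 5) is a factor.
Dividing out leaves s^2 + 8s + 20 = 0.
The quadratic formula then gives s = -4 ± 2j.

s = -4 + 2j, -4 - 2j, -5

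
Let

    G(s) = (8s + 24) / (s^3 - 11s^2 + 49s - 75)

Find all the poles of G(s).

The poles are the roots of the denominator s^3 - 11s^2 + 49s - 75 = 0.
Trying s = 3: the polynomial evaluates to 0, so (s - 3) is a factor.
Dividing out leaves s^2 - 8s + 25 = 0.
The quadratic formula then gives s = 4 ± 3j.

s = 4 + 3j, 4 - 3j, 3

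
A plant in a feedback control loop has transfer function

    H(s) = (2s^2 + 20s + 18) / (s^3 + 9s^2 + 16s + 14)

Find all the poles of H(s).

The poles are the roots of the denominator s^3 + 9s^2 + 16s + 14 = 0.
Trying s = -7: the polynomial evaluates to 0, so (s + 7) is a factor.
Dividing out leaves s^2 + 2s + 2 = 0.
The quadratic formula then gives s = -1 ± 1j.

s = -1 ± j, -7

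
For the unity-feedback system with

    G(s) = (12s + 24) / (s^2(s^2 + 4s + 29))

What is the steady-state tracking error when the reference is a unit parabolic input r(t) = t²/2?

G(s) has 2 poles at the origin.
This is a Type 2 system. Ka = lim_{s→0} s^2·G(s) = 24/29.
e_ss = 1/Ka = 1/(24/29) = 29/24 ≈ 1.208.

e_ss = 1.208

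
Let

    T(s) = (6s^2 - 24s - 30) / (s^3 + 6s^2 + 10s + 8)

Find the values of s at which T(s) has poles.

The poles are the roots of the denominator s^3 + 6s^2 + 10s + 8 = 0.
Trying s = -4: the polynomial evaluates to 0, so (s + 4) is a factor.
Dividing out leaves s^2 + 2s + 2 = 0.
The quadratic formula then gives s = -1 ± 1j.

s = -1 ± j, -4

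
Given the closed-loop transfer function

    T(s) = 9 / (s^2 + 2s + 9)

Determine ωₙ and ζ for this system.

ωₙ = 3 rad/s, ζ ≈ 0.3333

Compare the denominator to the standard form s^2 + 2ζωₙs + ωₙ².
ωₙ² = 9, so ωₙ = 3 rad/s.
2ζωₙ = 2, so ζ = 2/(2·3) ≈ 0.3333.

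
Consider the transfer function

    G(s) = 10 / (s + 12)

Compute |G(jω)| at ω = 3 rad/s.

Substitute s = j3: numerator = 10, denominator = 12 + j3.
|G(j3)| = |10| / |12 + j3| = 10 / 12.369 ≈ 0.8085.

|G(j3)| ≈ 0.8085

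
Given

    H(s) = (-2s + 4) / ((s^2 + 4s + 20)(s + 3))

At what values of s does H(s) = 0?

s = 2

Set the numerator to zero: -2s + 4 = 0, i.e. -2·(s - 2) = 0.
So s = 2.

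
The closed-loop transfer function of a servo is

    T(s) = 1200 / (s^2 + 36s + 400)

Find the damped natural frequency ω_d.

Comparing s^2 + 36s + 400 to s^2 + 2ζωₙs + ωₙ²: ωₙ = 20 rad/s and ζ = 36/(2·20) = 0.9.
ζωₙ = 36/2 = 18, so ω_d = ωₙ√(1−ζ²) = √(ωₙ² − (ζωₙ)²) = √(400 − 18²) = √76 ≈ 8.718 rad/s.

ω_d ≈ 8.718 rad/s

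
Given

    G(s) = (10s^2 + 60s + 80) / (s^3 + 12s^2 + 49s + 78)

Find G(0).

G(0) = 40/39 ≈ 1.026

Set s = 0: G(0) = (80) / (78) = 40/39.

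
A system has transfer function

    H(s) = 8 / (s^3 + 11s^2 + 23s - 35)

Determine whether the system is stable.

unstable

The denominator s^3 + 11s^2 + 23s - 35 factors as (s + 7)(s - 1)(s + 5), giving poles at s = -7, 1, -5.
Since the pole(s) at s = 1 lie in the right half-plane, the system is unstable.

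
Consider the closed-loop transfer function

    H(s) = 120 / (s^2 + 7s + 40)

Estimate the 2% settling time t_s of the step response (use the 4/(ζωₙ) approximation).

t_s ≈ 1.143 s

Comparing s^2 + 7s + 40 to s^2 + 2ζωₙs + ωₙ²: ωₙ = √40 ≈ 6.325 rad/s and ζ = 7/(2·√40) ≈ 0.5534.
ζωₙ = 7/2 = 3.5, so t_s ≈ 4/(ζωₙ) = 4/3.5 ≈ 1.143 s.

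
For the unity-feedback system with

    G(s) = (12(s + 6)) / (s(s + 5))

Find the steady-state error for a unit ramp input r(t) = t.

G(s) has one pole at the origin.
This is a Type 1 system. Kv = lim_{s→0} s·G(s) = 72/5.
e_ss = 1/Kv = 1/(72/5) = 5/72 ≈ 0.06944.

e_ss = 0.06944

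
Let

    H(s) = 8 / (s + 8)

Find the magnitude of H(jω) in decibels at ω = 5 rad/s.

|H(j5)|_dB ≈ -1.43 dB

Substitute s = j5: numerator = 8, denominator = 8 + j5.
|H(j5)| = |8| / |8 + j5| = 8 / 9.4340 ≈ 0.8480.
In decibels: 20·log₁₀(0.8480) ≈ -1.43 dB.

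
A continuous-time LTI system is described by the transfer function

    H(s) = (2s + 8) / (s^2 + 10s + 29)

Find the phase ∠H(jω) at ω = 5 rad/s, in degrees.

∠H(j5) ≈ -34.09°

At s = j5: numerator = 8 + j10, denominator = 4 + j50.
∠H = ∠num − ∠den = 51.340° − (85.426°) = -34.09°.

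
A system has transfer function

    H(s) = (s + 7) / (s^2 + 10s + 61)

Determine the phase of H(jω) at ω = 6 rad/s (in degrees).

∠H(j6) ≈ -26.78°

At s = j6: numerator = 7 + j6, denominator = 25 + j60.
∠H = ∠num − ∠den = 40.601° − (67.380°) = -26.78°.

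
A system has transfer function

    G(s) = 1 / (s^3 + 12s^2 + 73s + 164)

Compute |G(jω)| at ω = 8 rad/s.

|G(j8)| ≈ 0.001644

Substitute s = j8: numerator = 1, denominator = -604 + j72.
|G(j8)| = |1| / |-604 + j72| = 1 / 608.28 ≈ 0.001644.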